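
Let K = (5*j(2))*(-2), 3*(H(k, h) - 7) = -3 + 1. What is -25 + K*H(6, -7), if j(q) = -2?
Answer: 305/3 ≈ 101.67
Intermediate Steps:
H(k, h) = 19/3 (H(k, h) = 7 + (-3 + 1)/3 = 7 + (1/3)*(-2) = 7 - 2/3 = 19/3)
K = 20 (K = (5*(-2))*(-2) = -10*(-2) = 20)
-25 + K*H(6, -7) = -25 + 20*(19/3) = -25 + 380/3 = 305/3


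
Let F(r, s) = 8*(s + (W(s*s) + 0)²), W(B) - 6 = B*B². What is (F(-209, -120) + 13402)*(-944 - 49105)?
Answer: -3569935290692463121269373123770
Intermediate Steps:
W(B) = 6 + B³ (W(B) = 6 + B*B² = 6 + B³)
F(r, s) = 8*s + 8*(6 + s⁶)² (F(r, s) = 8*(s + ((6 + (s*s)³) + 0)²) = 8*(s + ((6 + (s²)³) + 0)²) = 8*(s + ((6 + s⁶) + 0)²) = 8*(s + (6 + s⁶)²) = 8*s + 8*(6 + s⁶)²)
(F(-209, -120) + 13402)*(-944 - 49105) = ((8*(-120) + 8*(6 + (-120)⁶)²) + 13402)*(-944 - 49105) = ((-960 + 8*(6 + 2985984000000)²) + 13402)*(-50049) = ((-960 + 8*2985984000006²) + 13402)*(-50049) = ((-960 + 8*8916100448291831808000036) + 13402)*(-50049) = ((-960 + 71328803586334654464000288) + 13402)*(-50049) = (71328803586334654463999328 + 13402)*(-50049) = 71328803586334654464012730*(-50049) = -3569935290692463121269373123770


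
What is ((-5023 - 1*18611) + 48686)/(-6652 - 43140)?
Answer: -6263/12448 ≈ -0.50313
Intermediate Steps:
((-5023 - 1*18611) + 48686)/(-6652 - 43140) = ((-5023 - 18611) + 48686)/(-49792) = (-23634 + 48686)*(-1/49792) = 25052*(-1/49792) = -6263/12448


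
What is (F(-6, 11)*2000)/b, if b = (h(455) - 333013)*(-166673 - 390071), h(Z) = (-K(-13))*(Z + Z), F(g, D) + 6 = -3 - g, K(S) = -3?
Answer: -750/22985384819 ≈ -3.2629e-8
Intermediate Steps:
F(g, D) = -9 - g (F(g, D) = -6 + (-3 - g) = -9 - g)
h(Z) = 6*Z (h(Z) = (-1*(-3))*(Z + Z) = 3*(2*Z) = 6*Z)
b = 183883078552 (b = (6*455 - 333013)*(-166673 - 390071) = (2730 - 333013)*(-556744) = -330283*(-556744) = 183883078552)
(F(-6, 11)*2000)/b = ((-9 - 1*(-6))*2000)/183883078552 = ((-9 + 6)*2000)*(1/183883078552) = -3*2000*(1/183883078552) = -6000*1/183883078552 = -750/22985384819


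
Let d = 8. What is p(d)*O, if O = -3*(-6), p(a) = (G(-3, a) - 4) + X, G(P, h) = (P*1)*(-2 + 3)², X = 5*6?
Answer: 414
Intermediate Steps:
X = 30
G(P, h) = P (G(P, h) = P*1² = P*1 = P)
p(a) = 23 (p(a) = (-3 - 4) + 30 = -7 + 30 = 23)
O = 18
p(d)*O = 23*18 = 414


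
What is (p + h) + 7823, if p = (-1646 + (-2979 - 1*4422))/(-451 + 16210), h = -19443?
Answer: -183128627/15759 ≈ -11621.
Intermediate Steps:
p = -9047/15759 (p = (-1646 + (-2979 - 4422))/15759 = (-1646 - 7401)*(1/15759) = -9047*1/15759 = -9047/15759 ≈ -0.57408)
(p + h) + 7823 = (-9047/15759 - 19443) + 7823 = -306411284/15759 + 7823 = -183128627/15759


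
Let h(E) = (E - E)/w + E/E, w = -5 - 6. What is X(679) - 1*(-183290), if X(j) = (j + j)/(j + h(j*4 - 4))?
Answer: 62319279/340 ≈ 1.8329e+5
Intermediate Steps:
w = -11
h(E) = 1 (h(E) = (E - E)/(-11) + E/E = 0*(-1/11) + 1 = 0 + 1 = 1)
X(j) = 2*j/(1 + j) (X(j) = (j + j)/(j + 1) = (2*j)/(1 + j) = 2*j/(1 + j))
X(679) - 1*(-183290) = 2*679/(1 + 679) - 1*(-183290) = 2*679/680 + 183290 = 2*679*(1/680) + 183290 = 679/340 + 183290 = 62319279/340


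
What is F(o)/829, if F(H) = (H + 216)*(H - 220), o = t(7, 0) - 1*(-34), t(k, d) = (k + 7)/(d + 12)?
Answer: -1671263/29844 ≈ -56.000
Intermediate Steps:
t(k, d) = (7 + k)/(12 + d)
o = 211/6 (o = (7 + 7)/(12 + 0) - 1*(-34) = 14/12 + 34 = (1/12)*14 + 34 = 7/6 + 34 = 211/6 ≈ 35.167)
F(H) = (-220 + H)*(216 + H) (F(H) = (216 + H)*(-220 + H) = (-220 + H)*(216 + H))
F(o)/829 = (-47520 + (211/6)² - 4*211/6)/829 = (-47520 + 44521/36 - 422/3)*(1/829) = -1671263/36*1/829 = -1671263/29844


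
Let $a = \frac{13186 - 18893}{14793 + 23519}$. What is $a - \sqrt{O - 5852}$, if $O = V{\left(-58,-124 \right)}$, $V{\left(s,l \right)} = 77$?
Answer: $- \frac{5707}{38312} - 5 i \sqrt{231} \approx -0.14896 - 75.993 i$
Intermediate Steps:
$O = 77$
$a = - \frac{5707}{38312} \approx -0.14896$
$a - \sqrt{O - 5852} = - \frac{5707}{38312} - \sqrt{77 - 5852} = - \frac{5707}{38312} - \sqrt{-5775} = - \frac{5707}{38312} - 5 i \sqrt{231}$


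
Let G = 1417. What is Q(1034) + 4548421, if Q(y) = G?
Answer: 4549838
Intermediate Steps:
Q(y) = 1417
Q(1034) + 4548421 = 1417 + 4548421 = 4549838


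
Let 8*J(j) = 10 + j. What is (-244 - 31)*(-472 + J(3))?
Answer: 1034825/8 ≈ 1.2935e+5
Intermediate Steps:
J(j) = 5/4 + j/8 (J(j) = (10 + j)/8 = 5/4 + j/8)
(-244 - 31)*(-472 + J(3)) = (-244 - 31)*(-472 + (5/4 + (⅛)*3)) = -275*(-472 + (5/4 + 3/8)) = -275*(-472 + 13/8) = -275*(-3763/8) = 1034825/8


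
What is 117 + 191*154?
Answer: 29531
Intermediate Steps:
117 + 191*154 = 117 + 29414 = 29531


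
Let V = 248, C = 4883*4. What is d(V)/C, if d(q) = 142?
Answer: 71/9766 ≈ 0.0072701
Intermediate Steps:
C = 19532
d(V)/C = 142/19532 = 142*(1/19532) = 71/9766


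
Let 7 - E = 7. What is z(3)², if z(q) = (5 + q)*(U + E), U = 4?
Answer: 1024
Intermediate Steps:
E = 0 (E = 7 - 1*7 = 7 - 7 = 0)
z(q) = 20 + 4*q (z(q) = (5 + q)*(4 + 0) = (5 + q)*4 = 20 + 4*q)
z(3)² = (20 + 4*3)² = (20 + 12)² = 32² = 1024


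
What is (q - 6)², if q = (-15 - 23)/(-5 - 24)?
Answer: 18496/841 ≈ 21.993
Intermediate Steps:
q = 38/29 (q = -38/(-29) = -38*(-1/29) = 38/29 ≈ 1.3103)
(q - 6)² = (38/29 - 6)² = (-136/29)² = 18496/841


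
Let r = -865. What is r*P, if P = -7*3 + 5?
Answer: 13840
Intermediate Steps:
P = -16 (P = -21 + 5 = -16)
r*P = -865*(-16) = 13840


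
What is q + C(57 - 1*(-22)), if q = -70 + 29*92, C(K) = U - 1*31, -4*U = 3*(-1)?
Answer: 10271/4 ≈ 2567.8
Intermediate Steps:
U = ¾ (U = -3*(-1)/4 = -¼*(-3) = ¾ ≈ 0.75000)
C(K) = -121/4 (C(K) = ¾ - 1*31 = ¾ - 31 = -121/4)
q = 2598 (q = -70 + 2668 = 2598)
q + C(57 - 1*(-22)) = 2598 - 121/4 = 10271/4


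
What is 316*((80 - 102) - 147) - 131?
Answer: -53535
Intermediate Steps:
316*((80 - 102) - 147) - 131 = 316*(-22 - 147) - 131 = 316*(-169) - 131 = -53404 - 131 = -53535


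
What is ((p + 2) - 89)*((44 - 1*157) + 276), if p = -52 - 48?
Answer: -30481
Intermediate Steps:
p = -100
((p + 2) - 89)*((44 - 1*157) + 276) = ((-100 + 2) - 89)*((44 - 1*157) + 276) = (-98 - 89)*((44 - 157) + 276) = -187*(-113 + 276) = -187*163 = -30481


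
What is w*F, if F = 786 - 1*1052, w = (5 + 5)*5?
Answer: -13300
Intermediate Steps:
w = 50 (w = 10*5 = 50)
F = -266 (F = 786 - 1052 = -266)
w*F = 50*(-266) = -13300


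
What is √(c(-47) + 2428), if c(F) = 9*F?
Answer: √2005 ≈ 44.777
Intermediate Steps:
√(c(-47) + 2428) = √(9*(-47) + 2428) = √(-423 + 2428) = √2005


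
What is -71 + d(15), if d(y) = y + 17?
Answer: -39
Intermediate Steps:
d(y) = 17 + y
-71 + d(15) = -71 + (17 + 15) = -71 + 32 = -39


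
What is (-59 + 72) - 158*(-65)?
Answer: 10283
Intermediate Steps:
(-59 + 72) - 158*(-65) = 13 + 10270 = 10283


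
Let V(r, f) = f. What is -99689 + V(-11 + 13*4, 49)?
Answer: -99640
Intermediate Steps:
-99689 + V(-11 + 13*4, 49) = -99689 + 49 = -99640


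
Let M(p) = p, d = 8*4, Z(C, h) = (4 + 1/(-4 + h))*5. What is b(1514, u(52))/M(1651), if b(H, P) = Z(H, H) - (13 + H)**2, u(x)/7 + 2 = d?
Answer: -704176117/498602 ≈ -1412.3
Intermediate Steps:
Z(C, h) = 20 + 5/(-4 + h)
d = 32
u(x) = 210 (u(x) = -14 + 7*32 = -14 + 224 = 210)
b(H, P) = -(13 + H)**2 + 5*(-15 + 4*H)/(-4 + H) (b(H, P) = 5*(-15 + 4*H)/(-4 + H) - (13 + H)**2 = -(13 + H)**2 + 5*(-15 + 4*H)/(-4 + H))
b(1514, u(52))/M(1651) = ((-75 + 20*1514 + (13 + 1514)**2*(4 - 1*1514))/(-4 + 1514))/1651 = ((-75 + 30280 + 1527**2*(4 - 1514))/1510)*(1/1651) = ((-75 + 30280 + 2331729*(-1510))/1510)*(1/1651) = ((-75 + 30280 - 3520910790)/1510)*(1/1651) = ((1/1510)*(-3520880585))*(1/1651) = -704176117/302*1/1651 = -704176117/498602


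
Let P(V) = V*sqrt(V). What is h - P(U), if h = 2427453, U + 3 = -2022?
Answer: 2427453 + 91125*I ≈ 2.4275e+6 + 91125.0*I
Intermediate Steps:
U = -2025 (U = -3 - 2022 = -2025)
P(V) = V**(3/2)
h - P(U) = 2427453 - (-2025)**(3/2) = 2427453 - (-91125)*I = 2427453 + 91125*I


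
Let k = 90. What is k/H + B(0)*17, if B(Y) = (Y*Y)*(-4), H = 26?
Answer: 45/13 ≈ 3.4615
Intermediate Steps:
B(Y) = -4*Y² (B(Y) = Y²*(-4) = -4*Y²)
k/H + B(0)*17 = 90/26 - 4*0²*17 = 90*(1/26) - 4*0*17 = 45/13 + 0*17 = 45/13 + 0 = 45/13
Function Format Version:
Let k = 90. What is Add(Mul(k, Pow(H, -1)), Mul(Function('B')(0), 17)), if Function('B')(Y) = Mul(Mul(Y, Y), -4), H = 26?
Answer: Rational(45, 13) ≈ 3.4615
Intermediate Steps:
Function('B')(Y) = Mul(-4, Pow(Y, 2)) (Function('B')(Y) = Mul(Pow(Y, 2), -4) = Mul(-4, Pow(Y, 2)))
Add(Mul(k, Pow(H, -1)), Mul(Function('B')(0), 17)) = Add(Mul(90, Pow(26, -1)), Mul(Mul(-4, Pow(0, 2)), 17)) = Add(Mul(90, Rational(1, 26)), Mul(Mul(-4, 0), 17)) = Add(Rational(45, 13), Mul(0, 17)) = Add(Rational(45, 13), 0) = Rational(45, 13)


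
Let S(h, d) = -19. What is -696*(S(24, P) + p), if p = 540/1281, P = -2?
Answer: 5521368/427 ≈ 12931.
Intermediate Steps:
p = 180/427 (p = 540*(1/1281) = 180/427 ≈ 0.42155)
-696*(S(24, P) + p) = -696*(-19 + 180/427) = -696*(-7933/427) = 5521368/427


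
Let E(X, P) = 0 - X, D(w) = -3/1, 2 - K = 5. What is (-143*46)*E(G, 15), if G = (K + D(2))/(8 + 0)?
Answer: -9867/2 ≈ -4933.5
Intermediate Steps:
K = -3 (K = 2 - 1*5 = 2 - 5 = -3)
D(w) = -3 (D(w) = -3*1 = -3)
G = -¾ (G = (-3 - 3)/(8 + 0) = -6/8 = -6*⅛ = -¾ ≈ -0.75000)
E(X, P) = -X
(-143*46)*E(G, 15) = (-143*46)*(-1*(-¾)) = -6578*¾ = -9867/2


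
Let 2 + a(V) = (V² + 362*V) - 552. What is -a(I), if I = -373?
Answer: -3549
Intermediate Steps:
a(V) = -554 + V² + 362*V (a(V) = -2 + ((V² + 362*V) - 552) = -2 + (-552 + V² + 362*V) = -554 + V² + 362*V)
-a(I) = -(-554 + (-373)² + 362*(-373)) = -(-554 + 139129 - 135026) = -1*3549 = -3549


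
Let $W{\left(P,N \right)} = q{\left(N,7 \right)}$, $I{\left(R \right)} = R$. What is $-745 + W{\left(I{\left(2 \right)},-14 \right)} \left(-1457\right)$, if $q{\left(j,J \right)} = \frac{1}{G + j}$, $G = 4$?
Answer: $- \frac{5993}{10} \approx -599.3$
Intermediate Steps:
$q{\left(j,J \right)} = \frac{1}{4 + j}$
$W{\left(P,N \right)} = \frac{1}{4 + N}$
$-745 + W{\left(I{\left(2 \right)},-14 \right)} \left(-1457\right) = -745 + \frac{1}{4 - 14} \left(-1457\right) = -745 + \frac{1}{-10} \left(-1457\right) = -745 - - \frac{1457}{10} = -745 + \frac{1457}{10} = - \frac{5993}{10}$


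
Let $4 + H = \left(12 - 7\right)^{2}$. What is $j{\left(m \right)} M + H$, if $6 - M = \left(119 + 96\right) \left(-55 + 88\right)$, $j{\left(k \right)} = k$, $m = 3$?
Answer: $-21246$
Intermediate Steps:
$H = 21$ ($H = -4 + \left(12 - 7\right)^{2} = -4 + 5^{2} = -4 + 25 = 21$)
$M = -7089$ ($M = 6 - \left(119 + 96\right) \left(-55 + 88\right) = 6 - 215 \cdot 33 = 6 - 7095 = -7089$)
$j{\left(m \right)} M + H = 3 \left(-7089\right) + 21 = -21267 + 21 = -21246$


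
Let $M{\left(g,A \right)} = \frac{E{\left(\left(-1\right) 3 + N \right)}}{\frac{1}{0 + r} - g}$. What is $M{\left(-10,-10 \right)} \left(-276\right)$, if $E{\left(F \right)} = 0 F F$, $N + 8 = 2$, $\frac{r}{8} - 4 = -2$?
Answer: $0$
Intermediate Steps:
$r = 16$ ($r = 32 + 8 \left(-2\right) = 32 - 16 = 16$)
$N = -6$ ($N = -8 + 2 = -6$)
$E{\left(F \right)} = 0$ ($E{\left(F \right)} = 0 F = 0$)
$M{\left(g,A \right)} = 0$ ($M{\left(g,A \right)} = \frac{0}{\frac{1}{0 + 16} - g} = \frac{0}{\frac{1}{16} - g} = 0$)
$M{\left(-10,-10 \right)} \left(-276\right) = 0 \left(-276\right) = 0$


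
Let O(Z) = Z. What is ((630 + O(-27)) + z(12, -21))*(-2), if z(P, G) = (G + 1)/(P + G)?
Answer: -10894/9 ≈ -1210.4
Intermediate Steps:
z(P, G) = (1 + G)/(G + P)
((630 + O(-27)) + z(12, -21))*(-2) = ((630 - 27) + (1 - 21)/(-21 + 12))*(-2) = (603 - 20/(-9))*(-2) = (603 - ⅑*(-20))*(-2) = (603 + 20/9)*(-2) = (5447/9)*(-2) = -10894/9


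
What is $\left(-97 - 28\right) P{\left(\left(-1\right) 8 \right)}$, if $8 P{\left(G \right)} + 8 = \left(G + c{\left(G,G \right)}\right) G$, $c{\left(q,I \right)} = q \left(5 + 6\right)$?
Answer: $-11875$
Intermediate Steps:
$c{\left(q,I \right)} = 11 q$ ($c{\left(q,I \right)} = q 11 = 11 q$)
$P{\left(G \right)} = -1 + \frac{3 G^{2}}{2}$ ($P{\left(G \right)} = -1 + \frac{\left(G + 11 G\right) G}{8} = -1 + \frac{12 G G}{8} = -1 + \frac{12 G^{2}}{8} = -1 + \frac{3 G^{2}}{2}$)
$\left(-97 - 28\right) P{\left(\left(-1\right) 8 \right)} = \left(-97 - 28\right) \left(-1 + \frac{3 \left(\left(-1\right) 8\right)^{2}}{2}\right) = - 125 \left(-1 + \frac{3 \left(-8\right)^{2}}{2}\right) = - 125 \left(-1 + \frac{3}{2} \cdot 64\right) = - 125 \left(-1 + 96\right) = \left(-125\right) 95 = -11875$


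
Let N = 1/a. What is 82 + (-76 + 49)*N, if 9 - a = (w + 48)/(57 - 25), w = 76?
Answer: 3146/41 ≈ 76.732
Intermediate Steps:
a = 41/8 (a = 9 - (76 + 48)/(57 - 25) = 9 - 124/32 = 9 - 1*31/8 = 9 - 31/8 = 41/8 ≈ 5.1250)
N = 8/41 (N = 1/(41/8) = 8/41 ≈ 0.19512)
82 + (-76 + 49)*N = 82 + (-76 + 49)*(8/41) = 82 - 27*8/41 = 82 - 216/41 = 3146/41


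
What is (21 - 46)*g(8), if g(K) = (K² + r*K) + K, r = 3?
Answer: -2400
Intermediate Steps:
g(K) = K² + 4*K (g(K) = (K² + 3*K) + K = K² + 4*K)
(21 - 46)*g(8) = (21 - 46)*(8*(4 + 8)) = -200*12 = -25*96 = -2400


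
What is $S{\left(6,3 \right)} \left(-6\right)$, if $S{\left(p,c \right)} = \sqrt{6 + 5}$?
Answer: $- 6 \sqrt{11} \approx -19.9$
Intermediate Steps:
$S{\left(p,c \right)} = \sqrt{11}$
$S{\left(6,3 \right)} \left(-6\right) = \sqrt{11} \left(-6\right) = - 6 \sqrt{11}$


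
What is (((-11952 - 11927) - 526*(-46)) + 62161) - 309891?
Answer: -247413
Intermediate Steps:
(((-11952 - 11927) - 526*(-46)) + 62161) - 309891 = ((-23879 + 24196) + 62161) - 309891 = (317 + 62161) - 309891 = 62478 - 309891 = -247413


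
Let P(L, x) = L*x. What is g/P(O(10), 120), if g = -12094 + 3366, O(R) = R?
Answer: -1091/150 ≈ -7.2733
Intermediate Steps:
g = -8728
g/P(O(10), 120) = -8728/(10*120) = -8728/1200 = -8728*1/1200 = -1091/150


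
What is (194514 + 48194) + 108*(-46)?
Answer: 237740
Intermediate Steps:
(194514 + 48194) + 108*(-46) = 242708 - 4968 = 237740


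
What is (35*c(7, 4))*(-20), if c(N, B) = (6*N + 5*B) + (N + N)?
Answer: -53200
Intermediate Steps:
c(N, B) = 5*B + 8*N (c(N, B) = (5*B + 6*N) + 2*N = 5*B + 8*N)
(35*c(7, 4))*(-20) = (35*(5*4 + 8*7))*(-20) = (35*(20 + 56))*(-20) = (35*76)*(-20) = 2660*(-20) = -53200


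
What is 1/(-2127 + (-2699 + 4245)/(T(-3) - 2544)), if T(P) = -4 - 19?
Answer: -2567/5461555 ≈ -0.00047001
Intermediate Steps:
T(P) = -23
1/(-2127 + (-2699 + 4245)/(T(-3) - 2544)) = 1/(-2127 + (-2699 + 4245)/(-23 - 2544)) = 1/(-2127 + 1546/(-2567)) = 1/(-2127 + 1546*(-1/2567)) = 1/(-2127 - 1546/2567) = 1/(-5461555/2567) = -2567/5461555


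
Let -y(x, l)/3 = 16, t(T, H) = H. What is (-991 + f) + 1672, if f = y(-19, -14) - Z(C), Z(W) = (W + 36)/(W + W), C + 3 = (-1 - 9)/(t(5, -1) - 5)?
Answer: 646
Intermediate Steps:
y(x, l) = -48 (y(x, l) = -3*16 = -48)
C = -4/3 (C = -3 + (-1 - 9)/(-1 - 5) = -3 - 10/(-6) = -3 - 10*(-⅙) = -3 + 5/3 = -4/3 ≈ -1.3333)
Z(W) = (36 + W)/(2*W) (Z(W) = (36 + W)/((2*W)) = (36 + W)*(1/(2*W)) = (36 + W)/(2*W))
f = -35 (f = -48 - (36 - 4/3)/(2*(-4/3)) = -48 - (-3)*104/(2*4*3) = -48 - 1*(-13) = -48 + 13 = -35)
(-991 + f) + 1672 = (-991 - 35) + 1672 = -1026 + 1672 = 646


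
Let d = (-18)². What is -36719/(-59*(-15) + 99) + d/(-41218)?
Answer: -756901279/20279256 ≈ -37.324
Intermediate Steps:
d = 324
-36719/(-59*(-15) + 99) + d/(-41218) = -36719/(-59*(-15) + 99) + 324/(-41218) = -36719/(885 + 99) + 324*(-1/41218) = -36719/984 - 162/20609 = -756901279/20279256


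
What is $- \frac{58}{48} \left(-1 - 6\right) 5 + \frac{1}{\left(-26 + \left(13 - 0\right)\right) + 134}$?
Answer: $\frac{122839}{2904} \approx 42.3$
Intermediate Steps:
$- \frac{58}{48} \left(-1 - 6\right) 5 + \frac{1}{\left(-26 + \left(13 - 0\right)\right) + 134} = \left(-58\right) \frac{1}{48} \left(\left(-7\right) 5\right) + \frac{1}{\left(-26 + \left(13 + 0\right)\right) + 134} = \left(- \frac{29}{24}\right) \left(-35\right) + \frac{1}{\left(-26 + 13\right) + 134} = \frac{1015}{24} + \frac{1}{-13 + 134} = \frac{1015}{24} + \frac{1}{121} = \frac{122839}{2904}$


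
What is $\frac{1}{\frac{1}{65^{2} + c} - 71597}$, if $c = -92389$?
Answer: $- \frac{88164}{6312277909} \approx -1.3967 \cdot 10^{-5}$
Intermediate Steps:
$\frac{1}{\frac{1}{65^{2} + c} - 71597} = \frac{1}{\frac{1}{65^{2} - 92389} - 71597} = \frac{1}{\frac{1}{4225 - 92389} - 71597} = \frac{1}{\frac{1}{-88164} - 71597} = \frac{1}{- \frac{1}{88164} - 71597} = \frac{1}{- \frac{6312277909}{88164}} = - \frac{88164}{6312277909}$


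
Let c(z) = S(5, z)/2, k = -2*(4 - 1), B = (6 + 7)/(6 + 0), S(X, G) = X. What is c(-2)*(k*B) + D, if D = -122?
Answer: -309/2 ≈ -154.50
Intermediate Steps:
B = 13/6 ≈ 2.1667
k = -6 (k = -2*3 = -6)
c(z) = 5/2
c(-2)*(k*B) + D = 5*(-6*13/6)/2 - 122 = (5/2)*(-13) - 122 = -65/2 - 122 = -309/2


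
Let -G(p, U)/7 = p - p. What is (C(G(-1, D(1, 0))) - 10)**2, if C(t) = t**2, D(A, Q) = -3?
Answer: 100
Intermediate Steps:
G(p, U) = 0 (G(p, U) = -7*(p - p) = -7*0 = 0)
(C(G(-1, D(1, 0))) - 10)**2 = (0**2 - 10)**2 = (0 - 10)**2 = (-10)**2 = 100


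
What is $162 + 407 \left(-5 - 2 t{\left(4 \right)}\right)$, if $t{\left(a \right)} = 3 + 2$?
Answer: $-5943$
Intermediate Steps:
$t{\left(a \right)} = 5$
$162 + 407 \left(-5 - 2 t{\left(4 \right)}\right) = 162 + 407 \left(-5 - 10\right) = 162 + 407 \left(-15\right) = 162 - 6105 = -5943$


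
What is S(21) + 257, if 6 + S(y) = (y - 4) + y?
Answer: 289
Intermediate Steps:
S(y) = -10 + 2*y (S(y) = -6 + ((y - 4) + y) = -6 + ((-4 + y) + y) = -6 + (-4 + 2*y) = -10 + 2*y)
S(21) + 257 = (-10 + 2*21) + 257 = (-10 + 42) + 257 = 32 + 257 = 289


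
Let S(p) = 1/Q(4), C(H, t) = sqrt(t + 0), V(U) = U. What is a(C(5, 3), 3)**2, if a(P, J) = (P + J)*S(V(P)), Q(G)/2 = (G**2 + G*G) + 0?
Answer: (3 + sqrt(3))**2/4096 ≈ 0.0054669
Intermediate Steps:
Q(G) = 4*G**2 (Q(G) = 2*((G**2 + G*G) + 0) = 2*((G**2 + G**2) + 0) = 2*(2*G**2 + 0) = 2*(2*G**2) = 4*G**2)
C(H, t) = sqrt(t)
S(p) = 1/64 (S(p) = 1/(4*4**2) = 1/(4*16) = 1/64)
a(P, J) = J/64 + P/64 (a(P, J) = (P + J)*(1/64) = (J + P)*(1/64) = J/64 + P/64)
a(C(5, 3), 3)**2 = ((1/64)*3 + sqrt(3)/64)**2 = (3/64 + sqrt(3)/64)**2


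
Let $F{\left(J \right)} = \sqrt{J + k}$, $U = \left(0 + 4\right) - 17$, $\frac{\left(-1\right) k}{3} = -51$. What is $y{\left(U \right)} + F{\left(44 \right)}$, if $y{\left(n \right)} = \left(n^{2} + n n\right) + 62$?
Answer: $400 + \sqrt{197} \approx 414.04$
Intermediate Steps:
$k = 153$ ($k = \left(-3\right) \left(-51\right) = 153$)
$U = -13$ ($U = 4 - 17 = -13$)
$y{\left(n \right)} = 62 + 2 n^{2}$ ($y{\left(n \right)} = \left(n^{2} + n^{2}\right) + 62 = 2 n^{2} + 62 = 62 + 2 n^{2}$)
$F{\left(J \right)} = \sqrt{153 + J}$ ($F{\left(J \right)} = \sqrt{J + 153} = \sqrt{153 + J}$)
$y{\left(U \right)} + F{\left(44 \right)} = \left(62 + 2 \left(-13\right)^{2}\right) + \sqrt{153 + 44} = \left(62 + 2 \cdot 169\right) + \sqrt{197} = \left(62 + 338\right) + \sqrt{197} = 400 + \sqrt{197}$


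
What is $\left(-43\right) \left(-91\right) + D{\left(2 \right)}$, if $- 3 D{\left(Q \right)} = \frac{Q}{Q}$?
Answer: $\frac{11738}{3} \approx 3912.7$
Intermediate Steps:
$D{\left(Q \right)} = - \frac{1}{3}$ ($D{\left(Q \right)} = - \frac{Q \frac{1}{Q}}{3} = \left(- \frac{1}{3}\right) 1 = - \frac{1}{3}$)
$\left(-43\right) \left(-91\right) + D{\left(2 \right)} = \left(-43\right) \left(-91\right) - \frac{1}{3} = 3913 - \frac{1}{3} = \frac{11738}{3}$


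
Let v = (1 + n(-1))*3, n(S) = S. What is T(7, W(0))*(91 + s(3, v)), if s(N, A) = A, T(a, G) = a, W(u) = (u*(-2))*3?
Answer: 637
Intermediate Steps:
W(u) = -6*u (W(u) = -2*u*3 = -6*u)
v = 0 (v = (1 - 1)*3 = 0*3 = 0)
T(7, W(0))*(91 + s(3, v)) = 7*(91 + 0) = 7*91 = 637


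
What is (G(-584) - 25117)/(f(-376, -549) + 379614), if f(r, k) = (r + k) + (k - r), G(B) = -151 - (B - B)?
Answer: -6317/94629 ≈ -0.066755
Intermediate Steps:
G(B) = -151 (G(B) = -151 - 1*0 = -151 + 0 = -151)
f(r, k) = 2*k (f(r, k) = (k + r) + (k - r) = 2*k)
(G(-584) - 25117)/(f(-376, -549) + 379614) = (-151 - 25117)/(2*(-549) + 379614) = -25268/(-1098 + 379614) = -25268/378516 = -25268*1/378516 = -6317/94629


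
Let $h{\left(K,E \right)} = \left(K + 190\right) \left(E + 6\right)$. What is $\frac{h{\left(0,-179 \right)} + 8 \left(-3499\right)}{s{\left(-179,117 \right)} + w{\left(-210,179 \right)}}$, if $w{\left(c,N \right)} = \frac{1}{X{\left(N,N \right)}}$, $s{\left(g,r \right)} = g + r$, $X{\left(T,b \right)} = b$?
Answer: $\frac{10894298}{11097} \approx 981.73$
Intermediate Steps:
$h{\left(K,E \right)} = \left(6 + E\right) \left(190 + K\right)$ ($h{\left(K,E \right)} = \left(190 + K\right) \left(6 + E\right) = \left(6 + E\right) \left(190 + K\right)$)
$w{\left(c,N \right)} = \frac{1}{N}$
$\frac{h{\left(0,-179 \right)} + 8 \left(-3499\right)}{s{\left(-179,117 \right)} + w{\left(-210,179 \right)}} = \frac{\left(1140 + 6 \cdot 0 + 190 \left(-179\right) - 0\right) + 8 \left(-3499\right)}{\left(-179 + 117\right) + \frac{1}{179}} = \frac{\left(1140 + 0 - 34010 + 0\right) - 27992}{-62 + \frac{1}{179}} = \frac{-32870 - 27992}{- \frac{11097}{179}} = \left(-60862\right) \left(- \frac{179}{11097}\right) = \frac{10894298}{11097}$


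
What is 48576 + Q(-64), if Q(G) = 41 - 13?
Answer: 48604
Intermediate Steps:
Q(G) = 28
48576 + Q(-64) = 48576 + 28 = 48604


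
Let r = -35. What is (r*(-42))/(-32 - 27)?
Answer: -1470/59 ≈ -24.915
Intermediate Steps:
(r*(-42))/(-32 - 27) = (-35*(-42))/(-32 - 27) = 1470/(-59) = 1470*(-1/59) = -1470/59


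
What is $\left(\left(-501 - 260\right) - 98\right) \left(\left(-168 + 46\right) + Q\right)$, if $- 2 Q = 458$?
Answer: $301509$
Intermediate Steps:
$Q = -229$ ($Q = \left(- \frac{1}{2}\right) 458 = -229$)
$\left(\left(-501 - 260\right) - 98\right) \left(\left(-168 + 46\right) + Q\right) = \left(\left(-501 - 260\right) - 98\right) \left(\left(-168 + 46\right) - 229\right) = \left(-761 - 98\right) \left(-122 - 229\right) = \left(-859\right) \left(-351\right) = 301509$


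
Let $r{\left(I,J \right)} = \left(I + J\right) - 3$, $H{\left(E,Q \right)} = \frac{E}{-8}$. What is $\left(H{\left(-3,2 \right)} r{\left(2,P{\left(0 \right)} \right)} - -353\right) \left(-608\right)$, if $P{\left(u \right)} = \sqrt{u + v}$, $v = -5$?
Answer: $-214396 - 228 i \sqrt{5} \approx -2.144 \cdot 10^{5} - 509.82 i$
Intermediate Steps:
$H{\left(E,Q \right)} = - \frac{E}{8}$ ($H{\left(E,Q \right)} = E \left(- \frac{1}{8}\right) = - \frac{E}{8}$)
$P{\left(u \right)} = \sqrt{-5 + u}$ ($P{\left(u \right)} = \sqrt{u - 5} = \sqrt{-5 + u}$)
$r{\left(I,J \right)} = -3 + I + J$
$\left(H{\left(-3,2 \right)} r{\left(2,P{\left(0 \right)} \right)} - -353\right) \left(-608\right) = \left(\left(- \frac{1}{8}\right) \left(-3\right) \left(-3 + 2 + \sqrt{-5 + 0}\right) - -353\right) \left(-608\right) = \left(\frac{3 \left(-3 + 2 + \sqrt{-5}\right)}{8} + 353\right) \left(-608\right) = \left(\frac{3 \left(-3 + 2 + i \sqrt{5}\right)}{8} + 353\right) \left(-608\right) = \left(\frac{3 \left(-1 + i \sqrt{5}\right)}{8} + 353\right) \left(-608\right) = \left(\left(- \frac{3}{8} + \frac{3 i \sqrt{5}}{8}\right) + 353\right) \left(-608\right) = \left(\frac{2821}{8} + \frac{3 i \sqrt{5}}{8}\right) \left(-608\right) = -214396 - 228 i \sqrt{5}$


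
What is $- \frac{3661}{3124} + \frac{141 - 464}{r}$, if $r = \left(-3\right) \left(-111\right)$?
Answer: $- \frac{2228165}{1040292} \approx -2.1419$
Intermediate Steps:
$r = 333$
$- \frac{3661}{3124} + \frac{141 - 464}{r} = - \frac{3661}{3124} + \frac{141 - 464}{333} = \left(-3661\right) \frac{1}{3124} - \frac{323}{333} = - \frac{3661}{3124} - \frac{323}{333} = - \frac{2228165}{1040292}$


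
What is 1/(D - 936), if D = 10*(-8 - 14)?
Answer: -1/1156 ≈ -0.00086505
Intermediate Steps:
D = -220 (D = 10*(-22) = -220)
1/(D - 936) = 1/(-220 - 936) = 1/(-1156) = -1/1156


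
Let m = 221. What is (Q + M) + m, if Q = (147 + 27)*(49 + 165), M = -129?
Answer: 37328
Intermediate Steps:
Q = 37236 (Q = 174*214 = 37236)
(Q + M) + m = (37236 - 129) + 221 = 37107 + 221 = 37328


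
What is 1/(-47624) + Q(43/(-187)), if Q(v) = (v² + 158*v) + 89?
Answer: 87800142919/1665363656 ≈ 52.721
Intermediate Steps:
Q(v) = 89 + v² + 158*v
1/(-47624) + Q(43/(-187)) = 1/(-47624) + (89 + (43/(-187))² + 158*(43/(-187))) = -1/47624 + (89 + (43*(-1/187))² + 158*(43*(-1/187))) = -1/47624 + (89 + (-43/187)² + 158*(-43/187)) = -1/47624 + (89 + 1849/34969 - 6794/187) = -1/47624 + 1843612/34969 = 87800142919/1665363656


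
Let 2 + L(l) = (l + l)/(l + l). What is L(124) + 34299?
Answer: 34298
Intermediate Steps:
L(l) = -1 (L(l) = -2 + (l + l)/(l + l) = -2 + (2*l)/((2*l)) = -2 + (2*l)*(1/(2*l)) = -2 + 1 = -1)
L(124) + 34299 = -1 + 34299 = 34298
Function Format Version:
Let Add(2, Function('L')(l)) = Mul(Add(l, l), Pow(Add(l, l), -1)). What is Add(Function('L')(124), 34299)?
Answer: 34298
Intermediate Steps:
Function('L')(l) = -1 (Function('L')(l) = Add(-2, Mul(Add(l, l), Pow(Add(l, l), -1))) = Add(-2, Mul(Mul(2, l), Pow(Mul(2, l), -1))) = Add(-2, Mul(Mul(2, l), Mul(Rational(1, 2), Pow(l, -1)))) = Add(-2, 1) = -1)
Add(Function('L')(124), 34299) = Add(-1, 34299) = 34298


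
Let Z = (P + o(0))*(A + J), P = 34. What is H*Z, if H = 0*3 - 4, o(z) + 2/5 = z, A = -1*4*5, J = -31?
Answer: 34272/5 ≈ 6854.4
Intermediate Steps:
A = -20 (A = -4*5 = -20)
o(z) = -⅖ + z
H = -4 (H = 0 - 4 = -4)
Z = -8568/5 (Z = (34 + (-⅖ + 0))*(-20 - 31) = (34 - ⅖)*(-51) = (168/5)*(-51) = -8568/5 ≈ -1713.6)
H*Z = -4*(-8568/5) = 34272/5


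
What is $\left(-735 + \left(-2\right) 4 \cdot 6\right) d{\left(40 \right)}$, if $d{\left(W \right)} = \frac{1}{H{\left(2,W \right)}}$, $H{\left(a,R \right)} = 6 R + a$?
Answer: $- \frac{783}{242} \approx -3.2355$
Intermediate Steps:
$H{\left(a,R \right)} = a + 6 R$
$d{\left(W \right)} = \frac{1}{2 + 6 W}$
$\left(-735 + \left(-2\right) 4 \cdot 6\right) d{\left(40 \right)} = \left(-735 + \left(-2\right) 4 \cdot 6\right) \frac{1}{2 \left(1 + 3 \cdot 40\right)} = \left(-735 - 48\right) \frac{1}{2 \left(1 + 120\right)} = \left(-735 - 48\right) \frac{1}{2 \cdot 121} = - 783 \cdot \frac{1}{2} \cdot \frac{1}{121} = \left(-783\right) \frac{1}{242} = - \frac{783}{242}$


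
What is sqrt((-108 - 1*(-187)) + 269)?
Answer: 2*sqrt(87) ≈ 18.655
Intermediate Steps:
sqrt((-108 - 1*(-187)) + 269) = sqrt((-108 + 187) + 269) = sqrt(79 + 269) = sqrt(348) = 2*sqrt(87)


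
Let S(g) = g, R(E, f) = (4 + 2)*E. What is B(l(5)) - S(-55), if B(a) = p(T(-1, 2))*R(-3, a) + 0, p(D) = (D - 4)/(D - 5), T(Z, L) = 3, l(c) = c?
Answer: 46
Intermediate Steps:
R(E, f) = 6*E
p(D) = (-4 + D)/(-5 + D)
B(a) = -9 (B(a) = ((-4 + 3)/(-5 + 3))*(6*(-3)) + 0 = (-1/(-2))*(-18) + 0 = -½*(-1)*(-18) + 0 = (½)*(-18) + 0 = -9 + 0 = -9)
B(l(5)) - S(-55) = -9 - 1*(-55) = -9 + 55 = 46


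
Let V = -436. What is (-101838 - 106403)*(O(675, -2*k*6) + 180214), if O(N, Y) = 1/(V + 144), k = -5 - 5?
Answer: -10958159315367/292 ≈ -3.7528e+10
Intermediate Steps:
k = -10
O(N, Y) = -1/292 (O(N, Y) = 1/(-436 + 144) = 1/(-292) = -1/292)
(-101838 - 106403)*(O(675, -2*k*6) + 180214) = (-101838 - 106403)*(-1/292 + 180214) = -208241*52622487/292 = -10958159315367/292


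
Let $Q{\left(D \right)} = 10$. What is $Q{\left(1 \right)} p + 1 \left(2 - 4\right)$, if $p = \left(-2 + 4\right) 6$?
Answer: $118$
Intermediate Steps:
$p = 12$ ($p = 2 \cdot 6 = 12$)
$Q{\left(1 \right)} p + 1 \left(2 - 4\right) = 10 \cdot 12 + 1 \left(2 - 4\right) = 120 + 1 \left(-2\right) = 120 - 2 = 118$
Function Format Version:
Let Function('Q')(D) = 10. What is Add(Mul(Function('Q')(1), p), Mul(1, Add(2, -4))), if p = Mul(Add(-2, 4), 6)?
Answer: 118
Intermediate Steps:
p = 12 (p = Mul(2, 6) = 12)
Add(Mul(Function('Q')(1), p), Mul(1, Add(2, -4))) = Add(Mul(10, 12), Mul(1, Add(2, -4))) = Add(120, Mul(1, -2)) = Add(120, -2) = 118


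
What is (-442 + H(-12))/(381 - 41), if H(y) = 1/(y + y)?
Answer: -10609/8160 ≈ -1.3001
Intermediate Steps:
H(y) = 1/(2*y)
(-442 + H(-12))/(381 - 41) = (-442 + (1/2)/(-12))/(381 - 41) = (-442 + (1/2)*(-1/12))/340 = (-442 - 1/24)*(1/340) = -10609/24*1/340 = -10609/8160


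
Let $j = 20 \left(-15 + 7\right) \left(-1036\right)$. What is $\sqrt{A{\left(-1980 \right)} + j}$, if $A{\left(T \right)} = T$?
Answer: $2 \sqrt{40945} \approx 404.7$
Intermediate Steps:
$j = 165760$ ($j = 20 \left(-8\right) \left(-1036\right) = \left(-160\right) \left(-1036\right) = 165760$)
$\sqrt{A{\left(-1980 \right)} + j} = \sqrt{-1980 + 165760} = \sqrt{163780} = 2 \sqrt{40945}$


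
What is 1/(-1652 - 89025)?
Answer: -1/90677 ≈ -1.1028e-5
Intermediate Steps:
1/(-1652 - 89025) = 1/(-90677) = -1/90677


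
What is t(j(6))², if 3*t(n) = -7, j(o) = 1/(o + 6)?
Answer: 49/9 ≈ 5.4444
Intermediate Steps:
j(o) = 1/(6 + o)
t(n) = -7/3 (t(n) = (⅓)*(-7) = -7/3)
t(j(6))² = (-7/3)² = 49/9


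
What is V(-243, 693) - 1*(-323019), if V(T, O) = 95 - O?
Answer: 322421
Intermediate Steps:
V(-243, 693) - 1*(-323019) = (95 - 1*693) - 1*(-323019) = (95 - 693) + 323019 = -598 + 323019 = 322421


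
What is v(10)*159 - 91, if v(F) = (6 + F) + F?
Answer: 4043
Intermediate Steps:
v(F) = 6 + 2*F
v(10)*159 - 91 = (6 + 2*10)*159 - 91 = (6 + 20)*159 - 91 = 26*159 - 91 = 4134 - 91 = 4043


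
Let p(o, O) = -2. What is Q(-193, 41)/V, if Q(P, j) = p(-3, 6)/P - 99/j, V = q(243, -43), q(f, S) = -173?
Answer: 19025/1368949 ≈ 0.013898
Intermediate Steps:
V = -173
Q(P, j) = -99/j - 2/P (Q(P, j) = -2/P - 99/j = -99/j - 2/P)
Q(-193, 41)/V = (-99/41 - 2/(-193))/(-173) = (-99*1/41 - 2*(-1/193))*(-1/173) = (-99/41 + 2/193)*(-1/173) = -19025/7913*(-1/173) = 19025/1368949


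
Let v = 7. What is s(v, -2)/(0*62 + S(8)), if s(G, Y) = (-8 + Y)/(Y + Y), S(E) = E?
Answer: 5/16 ≈ 0.31250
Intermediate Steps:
s(G, Y) = (-8 + Y)/(2*Y) (s(G, Y) = (-8 + Y)/((2*Y)) = (-8 + Y)*(1/(2*Y)) = (-8 + Y)/(2*Y))
s(v, -2)/(0*62 + S(8)) = ((½)*(-8 - 2)/(-2))/(0*62 + 8) = ((½)*(-½)*(-10))/(0 + 8) = (5/2)/8 = (5/2)*(⅛) = 5/16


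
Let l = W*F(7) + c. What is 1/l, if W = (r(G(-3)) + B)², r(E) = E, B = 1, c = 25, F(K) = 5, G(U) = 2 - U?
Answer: 1/205 ≈ 0.0048781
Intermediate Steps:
W = 36 (W = ((2 - 1*(-3)) + 1)² = ((2 + 3) + 1)² = (5 + 1)² = 6² = 36)
l = 205 (l = 36*5 + 25 = 180 + 25 = 205)
1/l = 1/205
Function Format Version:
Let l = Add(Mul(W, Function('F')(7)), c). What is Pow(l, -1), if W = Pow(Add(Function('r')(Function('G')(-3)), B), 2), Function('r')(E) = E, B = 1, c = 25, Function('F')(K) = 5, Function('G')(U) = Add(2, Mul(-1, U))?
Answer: Rational(1, 205) ≈ 0.0048781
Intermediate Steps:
W = 36 (W = Pow(Add(Add(2, Mul(-1, -3)), 1), 2) = Pow(Add(Add(2, 3), 1), 2) = Pow(Add(5, 1), 2) = Pow(6, 2) = 36)
l = 205 (l = Add(Mul(36, 5), 25) = Add(180, 25) = 205)
Pow(l, -1) = Pow(205, -1) = Rational(1, 205)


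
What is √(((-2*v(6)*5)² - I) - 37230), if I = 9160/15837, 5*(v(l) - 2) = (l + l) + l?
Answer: I*√8551280606406/15837 ≈ 184.65*I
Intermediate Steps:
v(l) = 2 + 3*l/5 (v(l) = 2 + ((l + l) + l)/5 = 2 + (2*l + l)/5 = 2 + (3*l)/5 = 2 + 3*l/5)
I = 9160/15837 (I = 9160*(1/15837) = 9160/15837 ≈ 0.57839)
√(((-2*v(6)*5)² - I) - 37230) = √(((-2*(2 + (⅗)*6)*5)² - 1*9160/15837) - 37230) = √(((-2*(2 + 18/5)*5)² - 9160/15837) - 37230) = √(((-2*28/5*5)² - 9160/15837) - 37230) = √(((-56/5*5)² - 9160/15837) - 37230) = √(((-56)² - 9160/15837) - 37230) = √((3136 - 9160/15837) - 37230) = √(49655672/15837 - 37230) = √(-539955838/15837) = I*√8551280606406/15837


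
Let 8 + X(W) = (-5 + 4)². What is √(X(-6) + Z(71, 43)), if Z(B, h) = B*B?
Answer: √5034 ≈ 70.951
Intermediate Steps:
Z(B, h) = B²
X(W) = -7 (X(W) = -8 + (-5 + 4)² = -8 + (-1)² = -8 + 1 = -7)
√(X(-6) + Z(71, 43)) = √(-7 + 71²) = √(-7 + 5041) = √5034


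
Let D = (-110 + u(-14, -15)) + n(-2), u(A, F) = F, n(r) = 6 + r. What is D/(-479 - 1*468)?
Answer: 121/947 ≈ 0.12777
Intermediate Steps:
D = -121 (D = (-110 - 15) + (6 - 2) = -125 + 4 = -121)
D/(-479 - 1*468) = -121/(-479 - 1*468) = -121/(-479 - 468) = -121/(-947) = -121*(-1/947) = 121/947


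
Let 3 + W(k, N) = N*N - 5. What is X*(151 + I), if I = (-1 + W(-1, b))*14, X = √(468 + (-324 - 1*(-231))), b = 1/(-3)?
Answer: 1195*√15/9 ≈ 514.25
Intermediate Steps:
b = -⅓ ≈ -0.33333
X = 5*√15 (X = √(468 + (-324 + 231)) = √(468 - 93) = √375 = 5*√15 ≈ 19.365)
W(k, N) = -8 + N² (W(k, N) = -3 + (N*N - 5) = -3 + (N² - 5) = -3 + (-5 + N²) = -8 + N²)
I = -1120/9 (I = (-1 + (-8 + (-⅓)²))*14 = (-1 + (-8 + ⅑))*14 = (-1 - 71/9)*14 = -80/9*14 = -1120/9 ≈ -124.44)
X*(151 + I) = (5*√15)*(151 - 1120/9) = (5*√15)*(239/9) = 1195*√15/9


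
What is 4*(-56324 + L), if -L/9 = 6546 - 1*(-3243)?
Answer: -577700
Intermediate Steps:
L = -88101 (L = -9*(6546 - 1*(-3243)) = -9*(6546 + 3243) = -9*9789 = -88101)
4*(-56324 + L) = 4*(-56324 - 88101) = 4*(-144425) = -577700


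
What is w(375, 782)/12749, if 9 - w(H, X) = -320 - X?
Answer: 101/1159 ≈ 0.087144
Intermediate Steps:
w(H, X) = 329 + X (w(H, X) = 9 - (-320 - X) = 9 + (320 + X) = 329 + X)
w(375, 782)/12749 = (329 + 782)/12749 = 1111*(1/12749) = 101/1159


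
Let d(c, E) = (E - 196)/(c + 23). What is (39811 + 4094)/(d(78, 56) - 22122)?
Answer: -4434405/2234462 ≈ -1.9846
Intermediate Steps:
d(c, E) = (-196 + E)/(23 + c)
(39811 + 4094)/(d(78, 56) - 22122) = (39811 + 4094)/((-196 + 56)/(23 + 78) - 22122) = 43905/(-140/101 - 22122) = 43905/(-2234462/101) = 43905*(-101/2234462) = -4434405/2234462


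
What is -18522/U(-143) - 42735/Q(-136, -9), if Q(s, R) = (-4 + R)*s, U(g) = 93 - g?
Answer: -10708089/104312 ≈ -102.65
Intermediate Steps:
Q(s, R) = s*(-4 + R)
-18522/U(-143) - 42735/Q(-136, -9) = -18522/(93 - 1*(-143)) - 42735*(-1/(136*(-4 - 9))) = -18522/(93 + 143) - 42735/((-136*(-13))) = -18522/236 - 42735/1768 = -18522*1/236 - 42735*1/1768 = -9261/118 - 42735/1768 = -10708089/104312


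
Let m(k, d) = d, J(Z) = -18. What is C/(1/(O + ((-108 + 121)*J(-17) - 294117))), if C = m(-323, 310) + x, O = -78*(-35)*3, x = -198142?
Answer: 56611802952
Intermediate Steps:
O = 8190 (O = 2730*3 = 8190)
C = -197832 (C = 310 - 198142 = -197832)
C/(1/(O + ((-108 + 121)*J(-17) - 294117))) = -(-56565510264 + 197832*(-108 + 121)*(-18)) = -(-56565510264 - 46292688) = -197832/(1/(8190 + (-234 - 294117))) = -197832/(1/(8190 - 294351)) = -197832/(1/(-286161)) = -197832/(-1/286161) = -197832*(-286161) = 56611802952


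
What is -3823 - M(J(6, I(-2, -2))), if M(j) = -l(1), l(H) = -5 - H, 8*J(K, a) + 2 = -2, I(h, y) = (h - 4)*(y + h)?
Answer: -3829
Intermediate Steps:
I(h, y) = (-4 + h)*(h + y)
J(K, a) = -½ (J(K, a) = -¼ + (⅛)*(-2) = -¼ - ¼ = -½)
M(j) = 6 (M(j) = -(-5 - 1*1) = -(-5 - 1) = -1*(-6) = 6)
-3823 - M(J(6, I(-2, -2))) = -3823 - 1*6 = -3823 - 6 = -3829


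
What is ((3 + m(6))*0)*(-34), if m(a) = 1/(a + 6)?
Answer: 0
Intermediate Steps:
m(a) = 1/(6 + a)
((3 + m(6))*0)*(-34) = ((3 + 1/(6 + 6))*0)*(-34) = ((3 + 1/12)*0)*(-34) = ((37/12)*0)*(-34) = 0*(-34) = 0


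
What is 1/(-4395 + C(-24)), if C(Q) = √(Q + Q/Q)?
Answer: -4395/19316048 - I*√23/19316048 ≈ -0.00022753 - 2.4828e-7*I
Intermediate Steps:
C(Q) = √(1 + Q) (C(Q) = √(Q + 1) = √(1 + Q))
1/(-4395 + C(-24)) = 1/(-4395 + √(1 - 24)) = 1/(-4395 + √(-23)) = 1/(-4395 + I*√23)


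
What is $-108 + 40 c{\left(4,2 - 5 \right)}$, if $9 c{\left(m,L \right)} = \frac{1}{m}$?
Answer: $- \frac{962}{9} \approx -106.89$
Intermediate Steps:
$c{\left(m,L \right)} = \frac{1}{9 m}$
$-108 + 40 c{\left(4,2 - 5 \right)} = -108 + 40 \frac{1}{9 \cdot 4} = -108 + 40 \cdot \frac{1}{9} \cdot \frac{1}{4} = -108 + 40 \cdot \frac{1}{36} = -108 + \frac{10}{9} = - \frac{962}{9}$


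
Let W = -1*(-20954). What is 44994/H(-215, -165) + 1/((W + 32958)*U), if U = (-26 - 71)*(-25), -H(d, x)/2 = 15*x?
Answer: 39215750569/4314307800 ≈ 9.0897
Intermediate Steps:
H(d, x) = -30*x
W = 20954
U = 2425 (U = -97*(-25) = 2425)
44994/H(-215, -165) + 1/((W + 32958)*U) = 44994/((-30*(-165))) + 1/((20954 + 32958)*2425) = 44994/4950 + (1/2425)/53912 = 44994*(1/4950) + (1/53912)*(1/2425) = 7499/825 + 1/130736600 = 39215750569/4314307800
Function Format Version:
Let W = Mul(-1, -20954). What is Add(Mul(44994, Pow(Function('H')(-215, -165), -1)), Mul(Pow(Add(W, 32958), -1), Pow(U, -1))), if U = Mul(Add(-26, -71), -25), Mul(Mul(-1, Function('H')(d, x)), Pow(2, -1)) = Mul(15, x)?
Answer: Rational(39215750569, 4314307800) ≈ 9.0897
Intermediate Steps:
Function('H')(d, x) = Mul(-30, x) (Function('H')(d, x) = Mul(-2, Mul(15, x)) = Mul(-30, x))
W = 20954
U = 2425 (U = Mul(-97, -25) = 2425)
Add(Mul(44994, Pow(Function('H')(-215, -165), -1)), Mul(Pow(Add(W, 32958), -1), Pow(U, -1))) = Add(Mul(44994, Pow(Mul(-30, -165), -1)), Mul(Pow(Add(20954, 32958), -1), Pow(2425, -1))) = Add(Mul(44994, Pow(4950, -1)), Mul(Pow(53912, -1), Rational(1, 2425))) = Add(Mul(44994, Rational(1, 4950)), Mul(Rational(1, 53912), Rational(1, 2425))) = Add(Rational(7499, 825), Rational(1, 130736600)) = Rational(39215750569, 4314307800)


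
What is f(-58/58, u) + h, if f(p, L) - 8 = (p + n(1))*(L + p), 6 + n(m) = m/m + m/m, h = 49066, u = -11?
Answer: 49134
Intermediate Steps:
n(m) = -4 (n(m) = -6 + (m/m + m/m) = -6 + (1 + 1) = -6 + 2 = -4)
f(p, L) = 8 + (-4 + p)*(L + p) (f(p, L) = 8 + (p - 4)*(L + p) = 8 + (-4 + p)*(L + p))
f(-58/58, u) + h = (8 + (-58/58)**2 - 4*(-11) - (-232)/58 - (-638)/58) + 49066 = (8 + (-58*1/58)**2 + 44 - (-232)/58 - (-638)/58) + 49066 = (8 + (-1)**2 + 44 - 4*(-1) - 11*(-1)) + 49066 = (8 + 1 + 44 + 4 + 11) + 49066 = 68 + 49066 = 49134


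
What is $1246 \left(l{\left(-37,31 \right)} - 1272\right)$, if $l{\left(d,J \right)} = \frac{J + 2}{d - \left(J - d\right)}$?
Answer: $- \frac{7926518}{5} \approx -1.5853 \cdot 10^{6}$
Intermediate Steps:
$l{\left(d,J \right)} = \frac{2 + J}{- J + 2 d}$
$1246 \left(l{\left(-37,31 \right)} - 1272\right) = 1246 \left(\frac{2 + 31}{\left(-1\right) 31 + 2 \left(-37\right)} - 1272\right) = 1246 \left(\frac{1}{-31 - 74} \cdot 33 - 1272\right) = 1246 \left(\frac{1}{-105} \cdot 33 - 1272\right) = 1246 \left(\left(- \frac{1}{105}\right) 33 - 1272\right) = 1246 \left(- \frac{11}{35} - 1272\right) = 1246 \left(- \frac{44531}{35}\right) = - \frac{7926518}{5}$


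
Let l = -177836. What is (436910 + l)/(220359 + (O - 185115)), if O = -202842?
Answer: -14393/9311 ≈ -1.5458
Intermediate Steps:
(436910 + l)/(220359 + (O - 185115)) = (436910 - 177836)/(220359 + (-202842 - 185115)) = 259074/(220359 - 387957) = 259074/(-167598) = 259074*(-1/167598) = -14393/9311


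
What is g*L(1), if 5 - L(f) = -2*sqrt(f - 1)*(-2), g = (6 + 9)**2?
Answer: 1125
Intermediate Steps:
g = 225 (g = 15**2 = 225)
L(f) = 5 - 4*sqrt(-1 + f) (L(f) = 5 - (-2*sqrt(f - 1))*(-2) = 5 - (-2*sqrt(-1 + f))*(-2) = 5 - 4*sqrt(-1 + f))
g*L(1) = 225*(5 - 4*sqrt(-1 + 1)) = 225*(5 - 4*sqrt(0)) = 225*(5 - 4*0) = 225*(5 + 0) = 225*5 = 1125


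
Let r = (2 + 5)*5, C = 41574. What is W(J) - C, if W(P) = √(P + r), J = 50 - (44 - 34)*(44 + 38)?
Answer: -41574 + 7*I*√15 ≈ -41574.0 + 27.111*I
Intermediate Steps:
r = 35 (r = 7*5 = 35)
J = -770 (J = 50 - 10*82 = 50 - 1*820 = 50 - 820 = -770)
W(P) = √(35 + P) (W(P) = √(P + 35) = √(35 + P))
W(J) - C = √(35 - 770) - 1*41574 = √(-735) - 41574 = 7*I*√15 - 41574 = -41574 + 7*I*√15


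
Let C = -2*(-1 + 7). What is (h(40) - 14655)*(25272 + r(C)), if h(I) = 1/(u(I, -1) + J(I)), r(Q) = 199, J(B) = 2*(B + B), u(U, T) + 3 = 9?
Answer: -61964040359/166 ≈ -3.7328e+8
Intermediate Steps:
u(U, T) = 6 (u(U, T) = -3 + 9 = 6)
J(B) = 4*B (J(B) = 2*(2*B) = 4*B)
C = -12 (C = -2*6 = -12)
h(I) = 1/(6 + 4*I)
(h(40) - 14655)*(25272 + r(C)) = (1/(2*(3 + 2*40)) - 14655)*(25272 + 199) = (1/(2*(3 + 80)) - 14655)*25471 = ((½)/83 - 14655)*25471 = ((½)*(1/83) - 14655)*25471 = (1/166 - 14655)*25471 = -2432729/166*25471 = -61964040359/166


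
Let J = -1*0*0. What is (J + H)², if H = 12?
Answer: 144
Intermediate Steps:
J = 0 (J = 0*0 = 0)
(J + H)² = (0 + 12)² = 12² = 144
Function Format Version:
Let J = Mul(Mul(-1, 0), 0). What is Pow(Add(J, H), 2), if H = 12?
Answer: 144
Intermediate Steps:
J = 0 (J = Mul(0, 0) = 0)
Pow(Add(J, H), 2) = Pow(Add(0, 12), 2) = Pow(12, 2) = 144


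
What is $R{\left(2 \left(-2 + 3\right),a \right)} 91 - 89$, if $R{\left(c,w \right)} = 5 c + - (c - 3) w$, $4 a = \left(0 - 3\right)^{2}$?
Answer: $\frac{4103}{4} \approx 1025.8$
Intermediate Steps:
$a = \frac{9}{4}$ ($a = \frac{\left(0 - 3\right)^{2}}{4} = \frac{\left(-3\right)^{2}}{4} = \frac{1}{4} \cdot 9 = \frac{9}{4} \approx 2.25$)
$R{\left(c,w \right)} = 5 c + w \left(3 - c\right)$ ($R{\left(c,w \right)} = 5 c + - (c - 3) w = 5 c + - (-3 + c) w = 5 c + \left(3 - c\right) w = 5 c + w \left(3 - c\right)$)
$R{\left(2 \left(-2 + 3\right),a \right)} 91 - 89 = \left(3 \cdot \frac{9}{4} + 5 \cdot 2 \left(-2 + 3\right) - 2 \left(-2 + 3\right) \frac{9}{4}\right) 91 - 89 = \left(\frac{27}{4} + 5 \cdot 2 \cdot 1 - 2 \cdot 1 \cdot \frac{9}{4}\right) 91 - 89 = \left(\frac{27}{4} + 5 \cdot 2 - 2 \cdot \frac{9}{4}\right) 91 - 89 = \left(\frac{27}{4} + 10 - \frac{9}{2}\right) 91 - 89 = \frac{49}{4} \cdot 91 - 89 = \frac{4459}{4} - 89 = \frac{4103}{4}$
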